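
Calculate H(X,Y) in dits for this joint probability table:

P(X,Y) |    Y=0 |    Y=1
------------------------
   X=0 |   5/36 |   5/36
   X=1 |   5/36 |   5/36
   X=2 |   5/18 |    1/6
0.7605 dits

Joint entropy is H(X,Y) = -Σ_{x,y} p(x,y) log p(x,y).

Summing over all non-zero entries:
H(X,Y) = -[5/36·log_10(5/36) + 5/36·log_10(5/36) + 5/36·log_10(5/36) + 5/36·log_10(5/36) + 5/18·log_10(5/18) + 1/6·log_10(1/6)]
H(X,Y) = 0.7605 dits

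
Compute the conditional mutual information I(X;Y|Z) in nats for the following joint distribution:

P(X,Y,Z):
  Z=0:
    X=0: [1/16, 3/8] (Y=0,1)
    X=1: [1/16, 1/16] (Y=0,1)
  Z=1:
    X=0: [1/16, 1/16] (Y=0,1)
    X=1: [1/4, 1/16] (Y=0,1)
0.0506 nats

Conditional mutual information: I(X;Y|Z) = H(X|Z) + H(Y|Z) - H(X,Y|Z)

H(Z) = 0.6853
H(X,Z) = 1.2450 → H(X|Z) = 0.5597
H(Y,Z) = 1.2450 → H(Y|Z) = 0.5597
H(X,Y,Z) = 1.7541 → H(X,Y|Z) = 1.0688

I(X;Y|Z) = 0.5597 + 0.5597 - 1.0688 = 0.0506 nats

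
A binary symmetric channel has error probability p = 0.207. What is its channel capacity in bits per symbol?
0.2643 bits

For a binary symmetric channel (BSC) with error probability p:
Capacity C = 1 - H(p) bits per symbol

where H(p) = -p log₂(p) - (1-p) log₂(1-p) is the binary entropy function.

H(0.207) = 0.7357 bits
C = 1 - 0.7357 = 0.2643 bits per symbol

This means we can reliably transmit up to 0.2643 bits of information per channel use.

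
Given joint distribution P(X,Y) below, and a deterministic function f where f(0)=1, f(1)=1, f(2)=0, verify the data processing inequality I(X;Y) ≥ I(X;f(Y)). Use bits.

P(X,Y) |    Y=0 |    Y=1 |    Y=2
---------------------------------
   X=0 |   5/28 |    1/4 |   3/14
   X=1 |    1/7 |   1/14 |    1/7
I(X;Y) = 0.0293, I(X;f(Y)) = 0.0032, inequality holds: 0.0293 ≥ 0.0032

Data Processing Inequality: For any Markov chain X → Y → Z, we have I(X;Y) ≥ I(X;Z).

Here Z = f(Y) is a deterministic function of Y, forming X → Y → Z.

Original I(X;Y) = 0.0293 bits

After applying f:
P(X,Z) where Z=f(Y):
- P(X,Z=0) = P(X,Y=2)
- P(X,Z=1) = P(X,Y=0) + P(X,Y=1)

I(X;Z) = I(X;f(Y)) = 0.0032 bits

Verification: 0.0293 ≥ 0.0032 ✓

Information cannot be created by processing; the function f can only lose information about X.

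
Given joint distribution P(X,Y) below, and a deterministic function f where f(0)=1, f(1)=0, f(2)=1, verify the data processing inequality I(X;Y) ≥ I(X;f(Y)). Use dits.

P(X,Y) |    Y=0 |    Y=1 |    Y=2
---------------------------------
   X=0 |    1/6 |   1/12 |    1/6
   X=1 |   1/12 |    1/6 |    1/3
I(X;Y) = 0.0185, I(X;f(Y)) = 0.0021, inequality holds: 0.0185 ≥ 0.0021

Data Processing Inequality: For any Markov chain X → Y → Z, we have I(X;Y) ≥ I(X;Z).

Here Z = f(Y) is a deterministic function of Y, forming X → Y → Z.

Original I(X;Y) = 0.0185 dits

After applying f:
P(X,Z) where Z=f(Y):
- P(X,Z=0) = P(X,Y=1)
- P(X,Z=1) = P(X,Y=0) + P(X,Y=2)

I(X;Z) = I(X;f(Y)) = 0.0021 dits

Verification: 0.0185 ≥ 0.0021 ✓

Information cannot be created by processing; the function f can only lose information about X.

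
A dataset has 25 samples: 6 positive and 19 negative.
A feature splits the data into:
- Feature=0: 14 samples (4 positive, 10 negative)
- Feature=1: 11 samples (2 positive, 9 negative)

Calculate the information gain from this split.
0.0107 bits

Information Gain = H(Y) - H(Y|Feature)

Before split:
P(positive) = 6/25 = 0.2400
H(Y) = 0.7950 bits

After split:
Feature=0: H = 0.8631 bits (weight = 14/25)
Feature=1: H = 0.6840 bits (weight = 11/25)
H(Y|Feature) = (14/25)×0.8631 + (11/25)×0.6840 = 0.7843 bits

Information Gain = 0.7950 - 0.7843 = 0.0107 bits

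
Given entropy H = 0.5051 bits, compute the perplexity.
1.4192

Perplexity is 2^H (or exp(H) for natural log).

H = 0.5051 bits
Perplexity = 2^0.5051 = 1.4192

Interpretation: The model's uncertainty is equivalent to choosing uniformly among 1.4 options.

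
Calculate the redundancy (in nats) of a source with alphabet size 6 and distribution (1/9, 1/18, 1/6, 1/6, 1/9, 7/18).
0.1784 nats

Redundancy measures how far a source is from maximum entropy:
R = H_max - H(X)

Maximum entropy for 6 symbols: H_max = log_e(6) = 1.7918 nats
Actual entropy: H(X) = 1.6134 nats
Redundancy: R = 1.7918 - 1.6134 = 0.1784 nats

This redundancy represents potential for compression: the source could be compressed by 0.1784 nats per symbol.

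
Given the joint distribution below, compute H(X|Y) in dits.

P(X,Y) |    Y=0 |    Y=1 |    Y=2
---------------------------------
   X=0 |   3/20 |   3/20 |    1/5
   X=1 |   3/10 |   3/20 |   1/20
0.2690 dits

Using the chain rule: H(X|Y) = H(X,Y) - H(Y)

First, compute H(X,Y) = 0.7325 dits

Marginal P(Y) = (9/20, 3/10, 1/4)
H(Y) = 0.4634 dits

H(X|Y) = H(X,Y) - H(Y) = 0.7325 - 0.4634 = 0.2690 dits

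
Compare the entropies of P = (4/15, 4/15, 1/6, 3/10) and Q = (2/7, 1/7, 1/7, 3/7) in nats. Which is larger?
P

Computing entropies in nats:
H(P) = 1.3648
H(Q) = 1.2770

Distribution P has higher entropy.

Intuition: The distribution closer to uniform (more spread out) has higher entropy.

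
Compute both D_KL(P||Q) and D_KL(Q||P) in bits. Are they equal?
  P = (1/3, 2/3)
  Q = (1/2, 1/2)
D_KL(P||Q) = 0.0817, D_KL(Q||P) = 0.0850

KL divergence is not symmetric: D_KL(P||Q) ≠ D_KL(Q||P) in general.

D_KL(P||Q) = 0.0817 bits
D_KL(Q||P) = 0.0850 bits

No, they are not equal!

This asymmetry is why KL divergence is not a true distance metric.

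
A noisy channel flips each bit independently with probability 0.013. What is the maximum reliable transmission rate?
0.8999 bits

For a binary symmetric channel (BSC) with error probability p:
Capacity C = 1 - H(p) bits per symbol

where H(p) = -p log₂(p) - (1-p) log₂(1-p) is the binary entropy function.

H(0.013) = 0.1001 bits
C = 1 - 0.1001 = 0.8999 bits per symbol

This means we can reliably transmit up to 0.8999 bits of information per channel use.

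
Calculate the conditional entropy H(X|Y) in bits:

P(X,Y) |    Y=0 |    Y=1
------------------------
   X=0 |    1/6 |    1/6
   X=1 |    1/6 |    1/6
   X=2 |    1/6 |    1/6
1.5850 bits

Using the chain rule: H(X|Y) = H(X,Y) - H(Y)

First, compute H(X,Y) = 2.5850 bits

Marginal P(Y) = (1/2, 1/2)
H(Y) = 1.0000 bits

H(X|Y) = H(X,Y) - H(Y) = 2.5850 - 1.0000 = 1.5850 bits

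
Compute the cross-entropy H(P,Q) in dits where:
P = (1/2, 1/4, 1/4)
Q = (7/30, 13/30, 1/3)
0.5261 dits

Cross-entropy: H(P,Q) = -Σ p(x) log q(x)

Alternatively: H(P,Q) = H(P) + D_KL(P||Q)
H(P) = 0.4515 dits
D_KL(P||Q) = 0.0745 dits

H(P,Q) = 0.4515 + 0.0745 = 0.5261 dits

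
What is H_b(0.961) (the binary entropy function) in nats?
0.1648 nats

The binary entropy function is:
H(p) = -p log(p) - (1-p) log(1-p)

H(0.961) = -0.961 × log_e(0.961) - 0.039 × log_e(0.039)
H(0.961) = 0.1648 nats

Note: Binary entropy is maximized at p=0.5 (H=1 bit) and minimized at p=0 or p=1 (H=0).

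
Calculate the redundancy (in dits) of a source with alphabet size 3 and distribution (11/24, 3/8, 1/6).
0.0324 dits

Redundancy measures how far a source is from maximum entropy:
R = H_max - H(X)

Maximum entropy for 3 symbols: H_max = log_10(3) = 0.4771 dits
Actual entropy: H(X) = 0.4447 dits
Redundancy: R = 0.4771 - 0.4447 = 0.0324 dits

This redundancy represents potential for compression: the source could be compressed by 0.0324 dits per symbol.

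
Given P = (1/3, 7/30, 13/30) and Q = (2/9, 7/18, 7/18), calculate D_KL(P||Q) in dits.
0.0273 dits

KL divergence: D_KL(P||Q) = Σ p(x) log(p(x)/q(x))

Computing term by term:
  x=0: 1/3 × log_10[(1/3)/(2/9)] = 1/3 × 0.1761 = 0.0587
  x=1: 7/30 × log_10[(7/30)/(7/18)] = 7/30 × -0.2218 = -0.0518
  x=2: 13/30 × log_10[(13/30)/(7/18)] = 13/30 × 0.0470 = 0.0204

D_KL(P||Q) = 0.0273 dits

Note: KL divergence is always non-negative and equals 0 iff P = Q.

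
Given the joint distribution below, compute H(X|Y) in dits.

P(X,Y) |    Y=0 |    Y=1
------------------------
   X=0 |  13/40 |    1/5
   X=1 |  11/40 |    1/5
0.3001 dits

Using the chain rule: H(X|Y) = H(X,Y) - H(Y)

First, compute H(X,Y) = 0.5924 dits

Marginal P(Y) = (3/5, 2/5)
H(Y) = 0.2923 dits

H(X|Y) = H(X,Y) - H(Y) = 0.5924 - 0.2923 = 0.3001 dits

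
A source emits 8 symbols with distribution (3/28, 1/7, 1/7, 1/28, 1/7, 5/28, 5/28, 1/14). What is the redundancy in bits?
0.1203 bits

Redundancy measures how far a source is from maximum entropy:
R = H_max - H(X)

Maximum entropy for 8 symbols: H_max = log_2(8) = 3.0000 bits
Actual entropy: H(X) = 2.8797 bits
Redundancy: R = 3.0000 - 2.8797 = 0.1203 bits

This redundancy represents potential for compression: the source could be compressed by 0.1203 bits per symbol.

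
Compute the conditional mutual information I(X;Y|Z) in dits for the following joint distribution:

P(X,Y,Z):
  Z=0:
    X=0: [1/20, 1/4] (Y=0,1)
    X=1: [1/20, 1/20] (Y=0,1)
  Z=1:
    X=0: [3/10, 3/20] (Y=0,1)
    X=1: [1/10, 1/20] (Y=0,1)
0.0089 dits

Conditional mutual information: I(X;Y|Z) = H(X|Z) + H(Y|Z) - H(X,Y|Z)

H(Z) = 0.2923
H(X,Z) = 0.5365 → H(X|Z) = 0.2442
H(Y,Z) = 0.5558 → H(Y|Z) = 0.2635
H(X,Y,Z) = 0.7912 → H(X,Y|Z) = 0.4989

I(X;Y|Z) = 0.2442 + 0.2635 - 0.4989 = 0.0089 dits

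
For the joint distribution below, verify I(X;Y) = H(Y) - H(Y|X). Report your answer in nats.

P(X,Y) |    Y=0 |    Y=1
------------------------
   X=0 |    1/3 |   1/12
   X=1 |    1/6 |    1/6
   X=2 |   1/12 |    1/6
I(X;Y) = 0.0805 nats

Mutual information has multiple equivalent forms:
- I(X;Y) = H(X) - H(X|Y)
- I(X;Y) = H(Y) - H(Y|X)
- I(X;Y) = H(X) + H(Y) - H(X,Y)

Computing all quantities:
H(X) = 1.0776, H(Y) = 0.6792, H(X,Y) = 1.6762
H(X|Y) = 0.9970, H(Y|X) = 0.5987

Verification:
H(X) - H(X|Y) = 1.0776 - 0.9970 = 0.0805
H(Y) - H(Y|X) = 0.6792 - 0.5987 = 0.0805
H(X) + H(Y) - H(X,Y) = 1.0776 + 0.6792 - 1.6762 = 0.0805

All forms give I(X;Y) = 0.0805 nats. ✓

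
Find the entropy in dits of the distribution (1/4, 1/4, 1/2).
0.4515 dits

Shannon entropy is H(X) = -Σ p(x) log p(x).

For P = (1/4, 1/4, 1/2):
H = -1/4 × log_10(1/4) -1/4 × log_10(1/4) -1/2 × log_10(1/2)
H = 0.4515 dits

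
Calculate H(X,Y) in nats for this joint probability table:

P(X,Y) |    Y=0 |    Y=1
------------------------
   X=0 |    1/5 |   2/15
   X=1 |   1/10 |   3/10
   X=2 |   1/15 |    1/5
1.6844 nats

Joint entropy is H(X,Y) = -Σ_{x,y} p(x,y) log p(x,y).

Summing over all non-zero entries:
H(X,Y) = -[1/5·log_e(1/5) + 2/15·log_e(2/15) + 1/10·log_e(1/10) + 3/10·log_e(3/10) + 1/15·log_e(1/15) + 1/5·log_e(1/5)]
H(X,Y) = 1.6844 nats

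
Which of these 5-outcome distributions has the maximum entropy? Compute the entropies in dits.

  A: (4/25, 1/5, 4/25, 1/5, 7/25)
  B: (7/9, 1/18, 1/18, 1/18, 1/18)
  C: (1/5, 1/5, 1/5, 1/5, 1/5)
C

For a discrete distribution over n outcomes, entropy is maximized by the uniform distribution.

Computing entropies:
H(A) = 0.6891 dits
H(B) = 0.3638 dits
H(C) = 0.6990 dits

The uniform distribution (where all probabilities equal 1/5) achieves the maximum entropy of log_10(5) = 0.6990 dits.

Distribution C has the highest entropy.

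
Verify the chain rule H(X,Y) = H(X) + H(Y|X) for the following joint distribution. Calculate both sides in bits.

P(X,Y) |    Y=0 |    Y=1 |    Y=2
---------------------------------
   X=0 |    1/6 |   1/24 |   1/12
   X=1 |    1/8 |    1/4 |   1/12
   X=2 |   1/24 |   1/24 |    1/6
H(X,Y) = 2.9073, H(X) = 1.5343, H(Y|X) = 1.3729 (all in bits)

Chain rule: H(X,Y) = H(X) + H(Y|X)

Left side — joint entropy directly:
H(X,Y) = -Σ p(x,y) log p(x,y) = 2.9073 bits

Right side — compute H(Y|X) from the conditional distributions:
P(X) = (7/24, 11/24, 1/4), so H(X) = 1.5343 bits
H(Y|X) = Σ_x P(X=x) · H(Y|X=x):
  P(Y|X=0) = (4/7, 1/7, 2/7), H(Y|X=0) = 1.3788, weight P(X=0) = 7/24
  P(Y|X=1) = (3/11, 6/11, 2/11), H(Y|X=1) = 1.4354, weight P(X=1) = 11/24
  P(Y|X=2) = (1/6, 1/6, 2/3), H(Y|X=2) = 1.2516, weight P(X=2) = 1/4
H(Y|X) = 1.3729 bits

H(X) + H(Y|X) = 1.5343 + 1.3729 = 2.9073 bits

Both sides equal 2.9073 bits. ✓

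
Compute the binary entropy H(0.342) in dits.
0.2790 dits

The binary entropy function is:
H(p) = -p log(p) - (1-p) log(1-p)

H(0.342) = -0.342 × log_10(0.342) - 0.658 × log_10(0.658)
H(0.342) = 0.2790 dits

Note: Binary entropy is maximized at p=0.5 (H=1 bit) and minimized at p=0 or p=1 (H=0).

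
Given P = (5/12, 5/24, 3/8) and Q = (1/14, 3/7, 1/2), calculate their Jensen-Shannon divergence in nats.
0.0915 nats

Jensen-Shannon divergence is:
JSD(P||Q) = 0.5 × D_KL(P||M) + 0.5 × D_KL(Q||M)
where M = 0.5 × (P + Q) is the mixture distribution.

M = 0.5 × (5/12, 5/24, 3/8) + 0.5 × (1/14, 3/7, 1/2) = (0.244048, 0.318452, 7/16)

D_KL(P||M) = 0.0767 nats
D_KL(Q||M) = 0.1063 nats

JSD(P||Q) = 0.5 × 0.0767 + 0.5 × 0.1063 = 0.0915 nats

Unlike KL divergence, JSD is symmetric and bounded: 0 ≤ JSD ≤ log(2).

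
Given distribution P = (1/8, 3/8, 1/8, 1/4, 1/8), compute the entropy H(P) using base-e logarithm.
1.4942 nats

Shannon entropy is H(X) = -Σ p(x) log p(x).

For P = (1/8, 3/8, 1/8, 1/4, 1/8):
H = -1/8 × log_e(1/8) -3/8 × log_e(3/8) -1/8 × log_e(1/8) -1/4 × log_e(1/4) -1/8 × log_e(1/8)
H = 1.4942 nats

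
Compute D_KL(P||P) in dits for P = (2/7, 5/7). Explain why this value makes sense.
0.0000 dits

KL divergence satisfies the Gibbs inequality: D_KL(P||Q) ≥ 0 for all distributions P, Q.

D_KL(P||Q) = Σ p(x) log(p(x)/q(x))
Each term is p(x) × log_10(p(x)/p(x)) = p(x) × log_10(1) = 0, so the sum is 0.
D_KL(P||Q) = 0.0000 dits

When P = Q, the KL divergence is exactly 0, as there is no 'divergence' between identical distributions.

This non-negativity is a fundamental property: relative entropy cannot be negative because it measures how different Q is from P.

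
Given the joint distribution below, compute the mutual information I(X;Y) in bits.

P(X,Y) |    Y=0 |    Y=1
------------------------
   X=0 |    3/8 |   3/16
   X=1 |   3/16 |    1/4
0.0411 bits

Mutual information: I(X;Y) = H(X) + H(Y) - H(X,Y)

Marginals:
P(X) = (9/16, 7/16), H(X) = 0.9887 bits
P(Y) = (9/16, 7/16), H(Y) = 0.9887 bits

Joint entropy: H(X,Y) = 1.9363 bits

I(X;Y) = 0.9887 + 0.9887 - 1.9363 = 0.0411 bits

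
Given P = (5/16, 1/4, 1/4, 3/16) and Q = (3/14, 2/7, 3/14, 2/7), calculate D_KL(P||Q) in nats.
0.0441 nats

KL divergence: D_KL(P||Q) = Σ p(x) log(p(x)/q(x))

Computing term by term:
  x=0: 5/16 × log_e[(5/16)/(3/14)] = 5/16 × 0.3773 = 0.1179
  x=1: 1/4 × log_e[(1/4)/(2/7)] = 1/4 × -0.1335 = -0.0334
  x=2: 1/4 × log_e[(1/4)/(3/14)] = 1/4 × 0.1542 = 0.0385
  x=3: 3/16 × log_e[(3/16)/(2/7)] = 3/16 × -0.4212 = -0.0790

D_KL(P||Q) = 0.0441 nats

Note: KL divergence is always non-negative and equals 0 iff P = Q.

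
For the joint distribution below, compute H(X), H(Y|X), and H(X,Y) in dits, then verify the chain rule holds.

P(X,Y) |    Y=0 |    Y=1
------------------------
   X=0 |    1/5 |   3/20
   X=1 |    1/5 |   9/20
H(X,Y) = 0.5592, H(X) = 0.2812, H(Y|X) = 0.2780 (all in dits)

Chain rule: H(X,Y) = H(X) + H(Y|X)

Left side — joint entropy directly:
H(X,Y) = -Σ p(x,y) log p(x,y) = 0.5592 dits

Right side — compute H(Y|X) from the conditional distributions:
P(X) = (7/20, 13/20), so H(X) = 0.2812 dits
H(Y|X) = Σ_x P(X=x) · H(Y|X=x):
  P(Y|X=0) = (4/7, 3/7), H(Y|X=0) = 0.2966, weight P(X=0) = 7/20
  P(Y|X=1) = (4/13, 9/13), H(Y|X=1) = 0.2681, weight P(X=1) = 13/20
H(Y|X) = 0.2780 dits

H(X) + H(Y|X) = 0.2812 + 0.2780 = 0.5592 dits

Both sides equal 0.5592 dits. ✓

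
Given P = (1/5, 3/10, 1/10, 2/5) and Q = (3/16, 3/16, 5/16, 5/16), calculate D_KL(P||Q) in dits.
0.0602 dits

KL divergence: D_KL(P||Q) = Σ p(x) log(p(x)/q(x))

Computing term by term:
  x=0: 1/5 × log_10[(1/5)/(3/16)] = 1/5 × 0.0280 = 0.0056
  x=1: 3/10 × log_10[(3/10)/(3/16)] = 3/10 × 0.2041 = 0.0612
  x=2: 1/10 × log_10[(1/10)/(5/16)] = 1/10 × -0.4949 = -0.0495
  x=3: 2/5 × log_10[(2/5)/(5/16)] = 2/5 × 0.1072 = 0.0429

D_KL(P||Q) = 0.0602 dits

Note: KL divergence is always non-negative and equals 0 iff P = Q.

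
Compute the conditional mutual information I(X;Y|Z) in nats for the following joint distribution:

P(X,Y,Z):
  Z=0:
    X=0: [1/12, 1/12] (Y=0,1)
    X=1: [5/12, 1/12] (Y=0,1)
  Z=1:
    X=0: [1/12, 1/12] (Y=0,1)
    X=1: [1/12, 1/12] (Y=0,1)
0.0341 nats

Conditional mutual information: I(X;Y|Z) = H(X|Z) + H(Y|Z) - H(X,Y|Z)

H(Z) = 0.6365
H(X,Z) = 1.2425 → H(X|Z) = 0.6059
H(Y,Z) = 1.2425 → H(Y|Z) = 0.6059
H(X,Y,Z) = 1.8143 → H(X,Y|Z) = 1.1778

I(X;Y|Z) = 0.6059 + 0.6059 - 1.1778 = 0.0341 nats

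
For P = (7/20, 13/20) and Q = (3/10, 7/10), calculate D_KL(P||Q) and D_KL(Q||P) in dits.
D_KL(P||Q) = 0.0025, D_KL(Q||P) = 0.0024

KL divergence is not symmetric: D_KL(P||Q) ≠ D_KL(Q||P) in general.

D_KL(P||Q) = 0.0025 dits
D_KL(Q||P) = 0.0024 dits

No, they are not equal!

This asymmetry is why KL divergence is not a true distance metric.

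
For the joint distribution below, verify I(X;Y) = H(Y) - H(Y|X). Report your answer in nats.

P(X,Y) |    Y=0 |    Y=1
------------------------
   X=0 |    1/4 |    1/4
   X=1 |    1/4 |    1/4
I(X;Y) = 0.0000 nats

Mutual information has multiple equivalent forms:
- I(X;Y) = H(X) - H(X|Y)
- I(X;Y) = H(Y) - H(Y|X)
- I(X;Y) = H(X) + H(Y) - H(X,Y)

Computing all quantities:
H(X) = 0.6931, H(Y) = 0.6931, H(X,Y) = 1.3863
H(X|Y) = 0.6931, H(Y|X) = 0.6931

Verification:
H(X) - H(X|Y) = 0.6931 - 0.6931 = 0.0000
H(Y) - H(Y|X) = 0.6931 - 0.6931 = 0.0000
H(X) + H(Y) - H(X,Y) = 0.6931 + 0.6931 - 1.3863 = 0.0000

All forms give I(X;Y) = 0.0000 nats. ✓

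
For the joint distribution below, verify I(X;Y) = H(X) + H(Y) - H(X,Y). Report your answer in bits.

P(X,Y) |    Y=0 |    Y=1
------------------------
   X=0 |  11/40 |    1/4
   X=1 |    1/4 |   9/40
I(X;Y) = 0.0000 bits

Mutual information has multiple equivalent forms:
- I(X;Y) = H(X) - H(X|Y)
- I(X;Y) = H(Y) - H(Y|X)
- I(X;Y) = H(X) + H(Y) - H(X,Y)

Computing all quantities:
H(X) = 0.9982, H(Y) = 0.9982, H(X,Y) = 1.9964
H(X|Y) = 0.9982, H(Y|X) = 0.9982

Verification:
H(X) - H(X|Y) = 0.9982 - 0.9982 = 0.0000
H(Y) - H(Y|X) = 0.9982 - 0.9982 = 0.0000
H(X) + H(Y) - H(X,Y) = 0.9982 + 0.9982 - 1.9964 = 0.0000

All forms give I(X;Y) = 0.0000 bits. ✓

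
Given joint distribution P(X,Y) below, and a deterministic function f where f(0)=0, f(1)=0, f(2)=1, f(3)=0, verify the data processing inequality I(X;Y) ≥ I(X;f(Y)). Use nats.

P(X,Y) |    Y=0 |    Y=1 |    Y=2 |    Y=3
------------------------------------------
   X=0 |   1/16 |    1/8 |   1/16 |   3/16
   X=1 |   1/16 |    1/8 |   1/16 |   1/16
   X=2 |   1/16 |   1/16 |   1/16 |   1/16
I(X;Y) = 0.0331, I(X;f(Y)) = 0.0062, inequality holds: 0.0331 ≥ 0.0062

Data Processing Inequality: For any Markov chain X → Y → Z, we have I(X;Y) ≥ I(X;Z).

Here Z = f(Y) is a deterministic function of Y, forming X → Y → Z.

Original I(X;Y) = 0.0331 nats

After applying f:
P(X,Z) where Z=f(Y):
- P(X,Z=0) = P(X,Y=0) + P(X,Y=1) + P(X,Y=3)
- P(X,Z=1) = P(X,Y=2)

I(X;Z) = I(X;f(Y)) = 0.0062 nats

Verification: 0.0331 ≥ 0.0062 ✓

Information cannot be created by processing; the function f can only lose information about X.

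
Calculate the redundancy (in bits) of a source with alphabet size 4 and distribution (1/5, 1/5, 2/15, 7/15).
0.1705 bits

Redundancy measures how far a source is from maximum entropy:
R = H_max - H(X)

Maximum entropy for 4 symbols: H_max = log_2(4) = 2.0000 bits
Actual entropy: H(X) = 1.8295 bits
Redundancy: R = 2.0000 - 1.8295 = 0.1705 bits

This redundancy represents potential for compression: the source could be compressed by 0.1705 bits per symbol.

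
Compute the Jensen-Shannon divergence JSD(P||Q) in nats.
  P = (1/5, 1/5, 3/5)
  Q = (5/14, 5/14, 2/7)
0.0510 nats

Jensen-Shannon divergence is:
JSD(P||Q) = 0.5 × D_KL(P||M) + 0.5 × D_KL(Q||M)
where M = 0.5 × (P + Q) is the mixture distribution.

M = 0.5 × (1/5, 1/5, 3/5) + 0.5 × (5/14, 5/14, 2/7) = (0.278571, 0.278571, 0.442857)

D_KL(P||M) = 0.0497 nats
D_KL(Q||M) = 0.0523 nats

JSD(P||Q) = 0.5 × 0.0497 + 0.5 × 0.0523 = 0.0510 nats

Unlike KL divergence, JSD is symmetric and bounded: 0 ≤ JSD ≤ log(2).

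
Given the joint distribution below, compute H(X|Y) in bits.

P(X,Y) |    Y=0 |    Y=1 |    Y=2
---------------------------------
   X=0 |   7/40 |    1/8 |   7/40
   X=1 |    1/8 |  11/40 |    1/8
0.9463 bits

Using the chain rule: H(X|Y) = H(X,Y) - H(Y)

First, compute H(X,Y) = 2.5173 bits

Marginal P(Y) = (3/10, 2/5, 3/10)
H(Y) = 1.5710 bits

H(X|Y) = H(X,Y) - H(Y) = 2.5173 - 1.5710 = 0.9463 bits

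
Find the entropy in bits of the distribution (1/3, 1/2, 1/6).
1.4591 bits

Shannon entropy is H(X) = -Σ p(x) log p(x).

For P = (1/3, 1/2, 1/6):
H = -1/3 × log_2(1/3) -1/2 × log_2(1/2) -1/6 × log_2(1/6)
H = 1.4591 bits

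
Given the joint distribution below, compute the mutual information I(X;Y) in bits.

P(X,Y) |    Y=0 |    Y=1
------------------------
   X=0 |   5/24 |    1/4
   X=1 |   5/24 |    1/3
0.0036 bits

Mutual information: I(X;Y) = H(X) + H(Y) - H(X,Y)

Marginals:
P(X) = (11/24, 13/24), H(X) = 0.9950 bits
P(Y) = (5/12, 7/12), H(Y) = 0.9799 bits

Joint entropy: H(X,Y) = 1.9713 bits

I(X;Y) = 0.9950 + 0.9799 - 1.9713 = 0.0036 bits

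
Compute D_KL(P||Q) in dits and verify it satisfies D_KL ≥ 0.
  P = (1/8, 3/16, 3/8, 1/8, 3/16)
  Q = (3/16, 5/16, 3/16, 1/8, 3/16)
0.0493 dits

KL divergence satisfies the Gibbs inequality: D_KL(P||Q) ≥ 0 for all distributions P, Q.

D_KL(P||Q) = Σ p(x) log(p(x)/q(x))
Term by term:
  x=0: 1/8 × log_10[(1/8)/(3/16)] = -0.0220
  x=1: 3/16 × log_10[(3/16)/(5/16)] = -0.0416
  x=2: 3/8 × log_10[(3/8)/(3/16)] = 0.1129
  x=3: 1/8 × log_10[(1/8)/(1/8)] = 0.0000
  x=4: 3/16 × log_10[(3/16)/(3/16)] = 0.0000
D_KL(P||Q) = 0.0493 dits

D_KL(P||Q) = 0.0493 ≥ 0 ✓

This non-negativity is a fundamental property: relative entropy cannot be negative because it measures how different Q is from P.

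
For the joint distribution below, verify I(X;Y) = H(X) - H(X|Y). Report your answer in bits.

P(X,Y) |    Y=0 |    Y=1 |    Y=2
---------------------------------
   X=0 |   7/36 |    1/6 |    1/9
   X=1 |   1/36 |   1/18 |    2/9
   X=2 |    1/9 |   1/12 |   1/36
I(X;Y) = 0.2032 bits

Mutual information has multiple equivalent forms:
- I(X;Y) = H(X) - H(X|Y)
- I(X;Y) = H(Y) - H(Y|X)
- I(X;Y) = H(X) + H(Y) - H(X,Y)

Computing all quantities:
H(X) = 1.5160, H(Y) = 1.5816, H(X,Y) = 2.8945
H(X|Y) = 1.3129, H(Y|X) = 1.3785

Verification:
H(X) - H(X|Y) = 1.5160 - 1.3129 = 0.2032
H(Y) - H(Y|X) = 1.5816 - 1.3785 = 0.2032
H(X) + H(Y) - H(X,Y) = 1.5160 + 1.5816 - 2.8945 = 0.2032

All forms give I(X;Y) = 0.2032 bits. ✓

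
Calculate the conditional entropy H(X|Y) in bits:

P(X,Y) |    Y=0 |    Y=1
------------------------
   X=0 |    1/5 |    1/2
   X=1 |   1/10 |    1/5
0.8797 bits

Using the chain rule: H(X|Y) = H(X,Y) - H(Y)

First, compute H(X,Y) = 1.7610 bits

Marginal P(Y) = (3/10, 7/10)
H(Y) = 0.8813 bits

H(X|Y) = H(X,Y) - H(Y) = 1.7610 - 0.8813 = 0.8797 bits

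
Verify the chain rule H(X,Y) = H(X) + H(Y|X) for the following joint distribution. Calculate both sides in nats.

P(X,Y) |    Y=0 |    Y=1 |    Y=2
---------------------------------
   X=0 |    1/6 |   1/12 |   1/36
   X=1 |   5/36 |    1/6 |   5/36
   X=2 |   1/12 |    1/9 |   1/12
H(X,Y) = 2.1105, H(X) = 1.0720, H(Y|X) = 1.0385 (all in nats)

Chain rule: H(X,Y) = H(X) + H(Y|X)

Left side — joint entropy directly:
H(X,Y) = -Σ p(x,y) log p(x,y) = 2.1105 nats

Right side — compute H(Y|X) from the conditional distributions:
P(X) = (5/18, 4/9, 5/18), so H(X) = 1.0720 nats
H(Y|X) = Σ_x P(X=x) · H(Y|X=x):
  P(Y|X=0) = (3/5, 3/10, 1/10), H(Y|X=0) = 0.8979, weight P(X=0) = 5/18
  P(Y|X=1) = (5/16, 3/8, 5/16), H(Y|X=1) = 1.0948, weight P(X=1) = 4/9
  P(Y|X=2) = (3/10, 2/5, 3/10), H(Y|X=2) = 1.0889, weight P(X=2) = 5/18
H(Y|X) = 1.0385 nats

H(X) + H(Y|X) = 1.0720 + 1.0385 = 2.1105 nats

Both sides equal 2.1105 nats. ✓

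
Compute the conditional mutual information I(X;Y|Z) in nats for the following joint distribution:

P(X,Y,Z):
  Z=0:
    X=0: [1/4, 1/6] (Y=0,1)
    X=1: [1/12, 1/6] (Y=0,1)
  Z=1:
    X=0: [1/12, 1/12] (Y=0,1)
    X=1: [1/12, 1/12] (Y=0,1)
0.0225 nats

Conditional mutual information: I(X;Y|Z) = H(X|Z) + H(Y|Z) - H(X,Y|Z)

H(Z) = 0.6365
H(X,Z) = 1.3086 → H(X|Z) = 0.6721
H(Y,Z) = 1.3297 → H(Y|Z) = 0.6931
H(X,Y,Z) = 1.9792 → H(X,Y|Z) = 1.3427

I(X;Y|Z) = 0.6721 + 0.6931 - 1.3427 = 0.0225 nats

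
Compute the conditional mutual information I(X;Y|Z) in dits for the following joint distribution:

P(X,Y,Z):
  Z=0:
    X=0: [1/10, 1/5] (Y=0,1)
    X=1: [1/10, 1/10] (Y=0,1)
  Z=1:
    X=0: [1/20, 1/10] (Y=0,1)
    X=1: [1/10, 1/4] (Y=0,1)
0.0032 dits

Conditional mutual information: I(X;Y|Z) = H(X|Z) + H(Y|Z) - H(X,Y|Z)

H(Z) = 0.3010
H(X,Z) = 0.5798 → H(X|Z) = 0.2788
H(Y,Z) = 0.5798 → H(Y|Z) = 0.2788
H(X,Y,Z) = 0.8554 → H(X,Y|Z) = 0.5543

I(X;Y|Z) = 0.2788 + 0.2788 - 0.5543 = 0.0032 dits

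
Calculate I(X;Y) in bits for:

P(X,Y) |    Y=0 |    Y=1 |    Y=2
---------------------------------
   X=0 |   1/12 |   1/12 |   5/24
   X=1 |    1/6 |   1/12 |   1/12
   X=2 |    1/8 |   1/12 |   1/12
0.0689 bits

Mutual information: I(X;Y) = H(X) + H(Y) - H(X,Y)

Marginals:
P(X) = (3/8, 1/3, 7/24), H(X) = 1.5774 bits
P(Y) = (3/8, 1/4, 3/8), H(Y) = 1.5613 bits

Joint entropy: H(X,Y) = 3.0698 bits

I(X;Y) = 1.5774 + 1.5613 - 3.0698 = 0.0689 bits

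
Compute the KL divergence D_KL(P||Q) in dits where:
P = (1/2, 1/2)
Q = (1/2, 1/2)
0.0000 dits

KL divergence: D_KL(P||Q) = Σ p(x) log(p(x)/q(x))

Computing term by term:
  x=0: 1/2 × log_10[(1/2)/(1/2)] = 1/2 × 0.0000 = 0.0000
  x=1: 1/2 × log_10[(1/2)/(1/2)] = 1/2 × 0.0000 = 0.0000

D_KL(P||Q) = 0.0000 dits

Note: KL divergence is always non-negative and equals 0 iff P = Q.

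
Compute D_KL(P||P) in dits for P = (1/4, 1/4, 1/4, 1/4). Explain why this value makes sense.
0.0000 dits

KL divergence satisfies the Gibbs inequality: D_KL(P||Q) ≥ 0 for all distributions P, Q.

D_KL(P||Q) = Σ p(x) log(p(x)/q(x))
Each term is p(x) × log_10(p(x)/p(x)) = p(x) × log_10(1) = 0, so the sum is 0.
D_KL(P||Q) = 0.0000 dits

When P = Q, the KL divergence is exactly 0, as there is no 'divergence' between identical distributions.

This non-negativity is a fundamental property: relative entropy cannot be negative because it measures how different Q is from P.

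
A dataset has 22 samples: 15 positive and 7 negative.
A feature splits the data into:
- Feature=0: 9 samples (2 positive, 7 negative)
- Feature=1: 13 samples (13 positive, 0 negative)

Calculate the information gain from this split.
0.5898 bits

Information Gain = H(Y) - H(Y|Feature)

Before split:
P(positive) = 15/22 = 0.6818
H(Y) = 0.9024 bits

After split:
Feature=0: H = 0.7642 bits (weight = 9/22)
Feature=1: H = 0.0000 bits (weight = 13/22)
H(Y|Feature) = (9/22)×0.7642 + (13/22)×0.0000 = 0.3126 bits

Information Gain = 0.9024 - 0.3126 = 0.5898 bits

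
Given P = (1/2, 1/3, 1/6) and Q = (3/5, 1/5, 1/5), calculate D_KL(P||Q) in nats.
0.0487 nats

KL divergence: D_KL(P||Q) = Σ p(x) log(p(x)/q(x))

Computing term by term:
  x=0: 1/2 × log_e[(1/2)/(3/5)] = 1/2 × -0.1823 = -0.0912
  x=1: 1/3 × log_e[(1/3)/(1/5)] = 1/3 × 0.5108 = 0.1703
  x=2: 1/6 × log_e[(1/6)/(1/5)] = 1/6 × -0.1823 = -0.0304

D_KL(P||Q) = 0.0487 nats

Note: KL divergence is always non-negative and equals 0 iff P = Q.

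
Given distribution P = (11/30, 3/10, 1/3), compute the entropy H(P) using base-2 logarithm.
1.5801 bits

Shannon entropy is H(X) = -Σ p(x) log p(x).

For P = (11/30, 3/10, 1/3):
H = -11/30 × log_2(11/30) -3/10 × log_2(3/10) -1/3 × log_2(1/3)
H = 1.5801 bits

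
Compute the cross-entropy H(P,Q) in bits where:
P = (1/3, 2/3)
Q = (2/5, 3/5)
0.9320 bits

Cross-entropy: H(P,Q) = -Σ p(x) log q(x)

Alternatively: H(P,Q) = H(P) + D_KL(P||Q)
H(P) = 0.9183 bits
D_KL(P||Q) = 0.0137 bits

H(P,Q) = 0.9183 + 0.0137 = 0.9320 bits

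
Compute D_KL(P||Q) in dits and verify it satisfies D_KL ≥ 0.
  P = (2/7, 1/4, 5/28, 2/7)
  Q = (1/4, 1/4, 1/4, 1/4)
0.0070 dits

KL divergence satisfies the Gibbs inequality: D_KL(P||Q) ≥ 0 for all distributions P, Q.

D_KL(P||Q) = Σ p(x) log(p(x)/q(x))
Term by term:
  x=0: 2/7 × log_10[(2/7)/(1/4)] = 0.0166
  x=1: 1/4 × log_10[(1/4)/(1/4)] = 0.0000
  x=2: 5/28 × log_10[(5/28)/(1/4)] = -0.0261
  x=3: 2/7 × log_10[(2/7)/(1/4)] = 0.0166
D_KL(P||Q) = 0.0070 dits

D_KL(P||Q) = 0.0070 ≥ 0 ✓

This non-negativity is a fundamental property: relative entropy cannot be negative because it measures how different Q is from P.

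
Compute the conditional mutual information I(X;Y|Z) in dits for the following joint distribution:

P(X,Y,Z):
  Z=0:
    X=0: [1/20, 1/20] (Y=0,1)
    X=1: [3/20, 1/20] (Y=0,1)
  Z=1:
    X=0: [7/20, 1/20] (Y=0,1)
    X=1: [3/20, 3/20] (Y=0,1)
0.0301 dits

Conditional mutual information: I(X;Y|Z) = H(X|Z) + H(Y|Z) - H(X,Y|Z)

H(Z) = 0.2653
H(X,Z) = 0.5558 → H(X|Z) = 0.2905
H(Y,Z) = 0.5301 → H(Y|Z) = 0.2648
H(X,Y,Z) = 0.7905 → H(X,Y|Z) = 0.5252

I(X;Y|Z) = 0.2905 + 0.2648 - 0.5252 = 0.0301 dits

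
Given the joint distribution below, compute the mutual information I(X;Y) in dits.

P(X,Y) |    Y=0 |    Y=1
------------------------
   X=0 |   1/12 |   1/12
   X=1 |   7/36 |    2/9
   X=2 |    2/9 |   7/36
0.0008 dits

Mutual information: I(X;Y) = H(X) + H(Y) - H(X,Y)

Marginals:
P(X) = (1/6, 5/12, 5/12), H(X) = 0.4465 dits
P(Y) = (1/2, 1/2), H(Y) = 0.3010 dits

Joint entropy: H(X,Y) = 0.7468 dits

I(X;Y) = 0.4465 + 0.3010 - 0.7468 = 0.0008 dits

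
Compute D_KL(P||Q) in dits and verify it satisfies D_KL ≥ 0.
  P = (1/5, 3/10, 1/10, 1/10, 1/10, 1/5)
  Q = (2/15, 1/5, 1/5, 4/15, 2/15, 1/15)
0.0983 dits

KL divergence satisfies the Gibbs inequality: D_KL(P||Q) ≥ 0 for all distributions P, Q.

D_KL(P||Q) = Σ p(x) log(p(x)/q(x))
Term by term:
  x=0: 1/5 × log_10[(1/5)/(2/15)] = 0.0352
  x=1: 3/10 × log_10[(3/10)/(1/5)] = 0.0528
  x=2: 1/10 × log_10[(1/10)/(1/5)] = -0.0301
  x=3: 1/10 × log_10[(1/10)/(4/15)] = -0.0426
  x=4: 1/10 × log_10[(1/10)/(2/15)] = -0.0125
  x=5: 1/5 × log_10[(1/5)/(1/15)] = 0.0954
D_KL(P||Q) = 0.0983 dits

D_KL(P||Q) = 0.0983 ≥ 0 ✓

This non-negativity is a fundamental property: relative entropy cannot be negative because it measures how different Q is from P.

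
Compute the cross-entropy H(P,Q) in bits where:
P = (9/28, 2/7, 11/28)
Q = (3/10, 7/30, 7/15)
1.5901 bits

Cross-entropy: H(P,Q) = -Σ p(x) log q(x)

Alternatively: H(P,Q) = H(P) + D_KL(P||Q)
H(P) = 1.5722 bits
D_KL(P||Q) = 0.0179 bits

H(P,Q) = 1.5722 + 0.0179 = 1.5901 bits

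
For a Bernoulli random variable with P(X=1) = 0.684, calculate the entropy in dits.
0.2709 dits

The binary entropy function is:
H(p) = -p log(p) - (1-p) log(1-p)

H(0.684) = -0.684 × log_10(0.684) - 0.316 × log_10(0.316)
H(0.684) = 0.2709 dits

Note: Binary entropy is maximized at p=0.5 (H=1 bit) and minimized at p=0 or p=1 (H=0).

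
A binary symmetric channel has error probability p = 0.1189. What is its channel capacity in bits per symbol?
0.4738 bits

For a binary symmetric channel (BSC) with error probability p:
Capacity C = 1 - H(p) bits per symbol

where H(p) = -p log₂(p) - (1-p) log₂(1-p) is the binary entropy function.

H(0.1189) = 0.5262 bits
C = 1 - 0.5262 = 0.4738 bits per symbol

This means we can reliably transmit up to 0.4738 bits of information per channel use.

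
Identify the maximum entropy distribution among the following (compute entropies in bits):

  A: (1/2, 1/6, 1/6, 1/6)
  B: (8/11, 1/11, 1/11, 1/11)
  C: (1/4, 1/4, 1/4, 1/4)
C

For a discrete distribution over n outcomes, entropy is maximized by the uniform distribution.

Computing entropies:
H(A) = 1.7925 bits
H(B) = 1.2776 bits
H(C) = 2.0000 bits

The uniform distribution (where all probabilities equal 1/4) achieves the maximum entropy of log_2(4) = 2.0000 bits.

Distribution C has the highest entropy.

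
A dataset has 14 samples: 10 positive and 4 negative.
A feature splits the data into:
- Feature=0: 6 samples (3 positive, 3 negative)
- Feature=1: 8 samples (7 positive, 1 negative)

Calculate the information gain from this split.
0.1239 bits

Information Gain = H(Y) - H(Y|Feature)

Before split:
P(positive) = 10/14 = 0.7143
H(Y) = 0.8631 bits

After split:
Feature=0: H = 1.0000 bits (weight = 6/14)
Feature=1: H = 0.5436 bits (weight = 8/14)
H(Y|Feature) = (6/14)×1.0000 + (8/14)×0.5436 = 0.7392 bits

Information Gain = 0.8631 - 0.7392 = 0.1239 bits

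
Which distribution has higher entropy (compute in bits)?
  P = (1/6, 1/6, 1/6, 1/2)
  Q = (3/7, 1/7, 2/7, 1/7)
Q

Computing entropies in bits:
H(P) = 1.7925
H(Q) = 1.8424

Distribution Q has higher entropy.

Intuition: The distribution closer to uniform (more spread out) has higher entropy.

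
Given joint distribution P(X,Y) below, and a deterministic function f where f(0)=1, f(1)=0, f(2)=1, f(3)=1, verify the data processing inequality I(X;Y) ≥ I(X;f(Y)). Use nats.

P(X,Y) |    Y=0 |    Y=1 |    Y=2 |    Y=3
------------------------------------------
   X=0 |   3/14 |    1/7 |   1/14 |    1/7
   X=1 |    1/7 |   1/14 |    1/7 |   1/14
I(X;Y) = 0.0334, I(X;f(Y)) = 0.0051, inequality holds: 0.0334 ≥ 0.0051

Data Processing Inequality: For any Markov chain X → Y → Z, we have I(X;Y) ≥ I(X;Z).

Here Z = f(Y) is a deterministic function of Y, forming X → Y → Z.

Original I(X;Y) = 0.0334 nats

After applying f:
P(X,Z) where Z=f(Y):
- P(X,Z=0) = P(X,Y=1)
- P(X,Z=1) = P(X,Y=0) + P(X,Y=2) + P(X,Y=3)

I(X;Z) = I(X;f(Y)) = 0.0051 nats

Verification: 0.0334 ≥ 0.0051 ✓

Information cannot be created by processing; the function f can only lose information about X.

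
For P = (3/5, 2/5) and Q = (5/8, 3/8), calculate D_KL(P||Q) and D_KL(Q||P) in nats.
D_KL(P||Q) = 0.0013, D_KL(Q||P) = 0.0013

KL divergence is not symmetric: D_KL(P||Q) ≠ D_KL(Q||P) in general.

D_KL(P||Q) = 0.0013 nats
D_KL(Q||P) = 0.0013 nats

In this case they happen to be equal (to 4 decimal places).

This asymmetry is why KL divergence is not a true distance metric.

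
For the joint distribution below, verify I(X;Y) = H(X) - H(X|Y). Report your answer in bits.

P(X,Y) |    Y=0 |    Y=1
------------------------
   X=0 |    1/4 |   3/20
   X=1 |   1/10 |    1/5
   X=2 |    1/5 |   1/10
I(X;Y) = 0.0600 bits

Mutual information has multiple equivalent forms:
- I(X;Y) = H(X) - H(X|Y)
- I(X;Y) = H(Y) - H(Y|X)
- I(X;Y) = H(X) + H(Y) - H(X,Y)

Computing all quantities:
H(X) = 1.5710, H(Y) = 0.9928, H(X,Y) = 2.5037
H(X|Y) = 1.5109, H(Y|X) = 0.9328

Verification:
H(X) - H(X|Y) = 1.5710 - 1.5109 = 0.0600
H(Y) - H(Y|X) = 0.9928 - 0.9328 = 0.0600
H(X) + H(Y) - H(X,Y) = 1.5710 + 0.9928 - 2.5037 = 0.0600

All forms give I(X;Y) = 0.0600 bits. ✓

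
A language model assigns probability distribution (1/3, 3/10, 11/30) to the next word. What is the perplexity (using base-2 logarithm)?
2.9900

Perplexity is 2^H (or exp(H) for natural log).

First, H = -Σ p log p = 1.5801 bits
Perplexity = 2^1.5801 = 2.9900

Interpretation: The model's uncertainty is equivalent to choosing uniformly among 3.0 options.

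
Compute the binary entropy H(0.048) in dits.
0.0836 dits

The binary entropy function is:
H(p) = -p log(p) - (1-p) log(1-p)

H(0.048) = -0.048 × log_10(0.048) - 0.952 × log_10(0.952)
H(0.048) = 0.0836 dits

Note: Binary entropy is maximized at p=0.5 (H=1 bit) and minimized at p=0 or p=1 (H=0).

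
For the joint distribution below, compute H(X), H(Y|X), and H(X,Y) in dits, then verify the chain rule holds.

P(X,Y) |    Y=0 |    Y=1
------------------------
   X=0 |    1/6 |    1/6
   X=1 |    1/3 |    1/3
H(X,Y) = 0.5775, H(X) = 0.2764, H(Y|X) = 0.3010 (all in dits)

Chain rule: H(X,Y) = H(X) + H(Y|X)

Left side — joint entropy directly:
H(X,Y) = -Σ p(x,y) log p(x,y) = 0.5775 dits

Right side — compute H(Y|X) from the conditional distributions:
P(X) = (1/3, 2/3), so H(X) = 0.2764 dits
H(Y|X) = Σ_x P(X=x) · H(Y|X=x):
  P(Y|X=0) = (1/2, 1/2), H(Y|X=0) = 0.3010, weight P(X=0) = 1/3
  P(Y|X=1) = (1/2, 1/2), H(Y|X=1) = 0.3010, weight P(X=1) = 2/3
H(Y|X) = 0.3010 dits

H(X) + H(Y|X) = 0.2764 + 0.3010 = 0.5775 dits

Both sides equal 0.5775 dits. ✓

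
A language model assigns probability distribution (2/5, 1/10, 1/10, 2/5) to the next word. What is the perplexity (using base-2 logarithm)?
3.2988

Perplexity is 2^H (or exp(H) for natural log).

First, H = -Σ p log p = 1.7219 bits
Perplexity = 2^1.7219 = 3.2988

Interpretation: The model's uncertainty is equivalent to choosing uniformly among 3.3 options.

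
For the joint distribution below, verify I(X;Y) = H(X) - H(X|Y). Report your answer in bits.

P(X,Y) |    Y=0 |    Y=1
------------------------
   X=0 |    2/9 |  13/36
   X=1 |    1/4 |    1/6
I(X;Y) = 0.0340 bits

Mutual information has multiple equivalent forms:
- I(X;Y) = H(X) - H(X|Y)
- I(X;Y) = H(Y) - H(Y|X)
- I(X;Y) = H(X) + H(Y) - H(X,Y)

Computing all quantities:
H(X) = 0.9799, H(Y) = 0.9978, H(X,Y) = 1.9437
H(X|Y) = 0.9459, H(Y|X) = 0.9638

Verification:
H(X) - H(X|Y) = 0.9799 - 0.9459 = 0.0340
H(Y) - H(Y|X) = 0.9978 - 0.9638 = 0.0340
H(X) + H(Y) - H(X,Y) = 0.9799 + 0.9978 - 1.9437 = 0.0340

All forms give I(X;Y) = 0.0340 bits. ✓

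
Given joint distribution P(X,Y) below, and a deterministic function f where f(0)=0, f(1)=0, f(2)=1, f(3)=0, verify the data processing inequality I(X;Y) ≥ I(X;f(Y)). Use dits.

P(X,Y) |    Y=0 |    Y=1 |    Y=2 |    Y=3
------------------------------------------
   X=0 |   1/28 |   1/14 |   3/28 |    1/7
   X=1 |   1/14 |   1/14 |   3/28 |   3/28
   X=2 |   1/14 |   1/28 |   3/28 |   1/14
I(X;Y) = 0.0098, I(X;f(Y)) = 0.0011, inequality holds: 0.0098 ≥ 0.0011

Data Processing Inequality: For any Markov chain X → Y → Z, we have I(X;Y) ≥ I(X;Z).

Here Z = f(Y) is a deterministic function of Y, forming X → Y → Z.

Original I(X;Y) = 0.0098 dits

After applying f:
P(X,Z) where Z=f(Y):
- P(X,Z=0) = P(X,Y=0) + P(X,Y=1) + P(X,Y=3)
- P(X,Z=1) = P(X,Y=2)

I(X;Z) = I(X;f(Y)) = 0.0011 dits

Verification: 0.0098 ≥ 0.0011 ✓

Information cannot be created by processing; the function f can only lose information about X.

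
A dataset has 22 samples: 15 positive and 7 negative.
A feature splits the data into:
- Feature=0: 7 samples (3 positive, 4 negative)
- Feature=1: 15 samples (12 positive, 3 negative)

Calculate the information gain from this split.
0.0967 bits

Information Gain = H(Y) - H(Y|Feature)

Before split:
P(positive) = 15/22 = 0.6818
H(Y) = 0.9024 bits

After split:
Feature=0: H = 0.9852 bits (weight = 7/22)
Feature=1: H = 0.7219 bits (weight = 15/22)
H(Y|Feature) = (7/22)×0.9852 + (15/22)×0.7219 = 0.8057 bits

Information Gain = 0.9024 - 0.8057 = 0.0967 bits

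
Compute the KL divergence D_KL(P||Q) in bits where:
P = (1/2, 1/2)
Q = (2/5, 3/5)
0.0294 bits

KL divergence: D_KL(P||Q) = Σ p(x) log(p(x)/q(x))

Computing term by term:
  x=0: 1/2 × log_2[(1/2)/(2/5)] = 1/2 × 0.3219 = 0.1610
  x=1: 1/2 × log_2[(1/2)/(3/5)] = 1/2 × -0.2630 = -0.1315

D_KL(P||Q) = 0.0294 bits

Note: KL divergence is always non-negative and equals 0 iff P = Q.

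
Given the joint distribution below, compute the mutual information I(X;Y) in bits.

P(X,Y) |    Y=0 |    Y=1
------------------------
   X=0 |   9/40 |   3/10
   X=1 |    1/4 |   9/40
0.0069 bits

Mutual information: I(X;Y) = H(X) + H(Y) - H(X,Y)

Marginals:
P(X) = (21/40, 19/40), H(X) = 0.9982 bits
P(Y) = (19/40, 21/40), H(Y) = 0.9982 bits

Joint entropy: H(X,Y) = 1.9895 bits

I(X;Y) = 0.9982 + 0.9982 - 1.9895 = 0.0069 bits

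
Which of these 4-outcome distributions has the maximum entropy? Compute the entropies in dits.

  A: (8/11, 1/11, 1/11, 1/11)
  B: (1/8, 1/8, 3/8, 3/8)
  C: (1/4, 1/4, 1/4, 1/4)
C

For a discrete distribution over n outcomes, entropy is maximized by the uniform distribution.

Computing entropies:
H(A) = 0.3846 dits
H(B) = 0.5452 dits
H(C) = 0.6021 dits

The uniform distribution (where all probabilities equal 1/4) achieves the maximum entropy of log_10(4) = 0.6021 dits.

Distribution C has the highest entropy.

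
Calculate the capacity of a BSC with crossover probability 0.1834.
0.3125 bits

For a binary symmetric channel (BSC) with error probability p:
Capacity C = 1 - H(p) bits per symbol

where H(p) = -p log₂(p) - (1-p) log₂(1-p) is the binary entropy function.

H(0.1834) = 0.6875 bits
C = 1 - 0.6875 = 0.3125 bits per symbol

This means we can reliably transmit up to 0.3125 bits of information per channel use.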